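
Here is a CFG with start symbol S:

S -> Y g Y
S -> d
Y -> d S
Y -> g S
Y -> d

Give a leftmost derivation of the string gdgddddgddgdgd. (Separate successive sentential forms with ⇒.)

S ⇒ YgY   [S -> Y g Y]
YgY ⇒ gSgY   [Y -> g S]
gSgY ⇒ gdgY   [S -> d]
gdgY ⇒ gdgdS   [Y -> d S]
gdgdS ⇒ gdgdYgY   [S -> Y g Y]
gdgdYgY ⇒ gdgddSgY   [Y -> d S]
gdgddSgY ⇒ gdgddYgYgY   [S -> Y g Y]
gdgddYgYgY ⇒ gdgdddSgYgY   [Y -> d S]
gdgdddSgYgY ⇒ gdgddddgYgY   [S -> d]
gdgddddgYgY ⇒ gdgddddgdSgY   [Y -> d S]
gdgddddgdSgY ⇒ gdgddddgdYgYgY   [S -> Y g Y]
gdgddddgdYgYgY ⇒ gdgddddgddgYgY   [Y -> d]
gdgddddgddgYgY ⇒ gdgddddgddgdgY   [Y -> d]
gdgddddgddgdgY ⇒ gdgddddgddgdgd   [Y -> d]

S ⇒ YgY ⇒ gSgY ⇒ gdgY ⇒ gdgdS ⇒ gdgdYgY ⇒ gdgddSgY ⇒ gdgddYgYgY ⇒ gdgdddSgYgY ⇒ gdgddddgYgY ⇒ gdgddddgdSgY ⇒ gdgddddgdYgYgY ⇒ gdgddddgddgYgY ⇒ gdgddddgddgdgY ⇒ gdgddddgddgdgd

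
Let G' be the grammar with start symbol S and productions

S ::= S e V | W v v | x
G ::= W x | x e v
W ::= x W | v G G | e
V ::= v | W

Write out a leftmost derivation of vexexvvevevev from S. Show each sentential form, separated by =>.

S => SeV   [S ::= S e V]
SeV => SeVeV   [S ::= S e V]
SeVeV => SeVeVeV   [S ::= S e V]
SeVeVeV => WvveVeVeV   [S ::= W v v]
WvveVeVeV => vGGvveVeVeV   [W ::= v G G]
vGGvveVeVeV => vWxGvveVeVeV   [G ::= W x]
vWxGvveVeVeV => vexGvveVeVeV   [W ::= e]
vexGvveVeVeV => vexWxvveVeVeV   [G ::= W x]
vexWxvveVeVeV => vexexvveVeVeV   [W ::= e]
vexexvveVeVeV => vexexvveveVeV   [V ::= v]
vexexvveveVeV => vexexvveveveV   [V ::= v]
vexexvveveveV => vexexvvevevev   [V ::= v]

S => SeV => SeVeV => SeVeVeV => WvveVeVeV => vGGvveVeVeV => vWxGvveVeVeV => vexGvveVeVeV => vexWxvveVeVeV => vexexvveVeVeV => vexexvveveVeV => vexexvveveveV => vexexvvevevev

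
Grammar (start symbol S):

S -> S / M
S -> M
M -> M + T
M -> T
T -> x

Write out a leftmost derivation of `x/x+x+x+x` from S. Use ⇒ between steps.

S ⇒ S/M ⇒ M/M ⇒ T/M ⇒ x/M ⇒ x/M+T ⇒ x/M+T+T ⇒ x/M+T+T+T ⇒ x/T+T+T+T ⇒ x/x+T+T+T ⇒ x/x+x+T+T ⇒ x/x+x+x+T ⇒ x/x+x+x+x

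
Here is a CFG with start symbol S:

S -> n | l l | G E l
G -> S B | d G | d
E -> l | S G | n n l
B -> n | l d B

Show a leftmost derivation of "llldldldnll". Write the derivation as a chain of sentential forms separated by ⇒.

S ⇒ GEl   [S -> G E l]
GEl ⇒ SBEl   [G -> S B]
SBEl ⇒ llBEl   [S -> l l]
llBEl ⇒ llldBEl   [B -> l d B]
llldBEl ⇒ llldldBEl   [B -> l d B]
llldldBEl ⇒ llldldldBEl   [B -> l d B]
llldldldBEl ⇒ llldldldnEl   [B -> n]
llldldldnEl ⇒ llldldldnll   [E -> l]

S⇒GEl⇒SBEl⇒llBEl⇒llldBEl⇒llldldBEl⇒llldldldBEl⇒llldldldnEl⇒llldldldnll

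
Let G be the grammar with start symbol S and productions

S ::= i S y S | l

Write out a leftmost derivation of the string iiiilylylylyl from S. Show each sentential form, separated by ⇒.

S ⇒ iSyS   [S ::= i S y S]
iSyS ⇒ iiSySyS   [S ::= i S y S]
iiSySyS ⇒ iiiSySySyS   [S ::= i S y S]
iiiSySySyS ⇒ iiiiSySySySyS   [S ::= i S y S]
iiiiSySySySyS ⇒ iiiilySySySyS   [S ::= l]
iiiilySySySyS ⇒ iiiilylySySyS   [S ::= l]
iiiilylySySyS ⇒ iiiilylylySyS   [S ::= l]
iiiilylylySyS ⇒ iiiilylylylyS   [S ::= l]
iiiilylylylyS ⇒ iiiilylylylyl   [S ::= l]

S⇒iSyS⇒iiSySyS⇒iiiSySySyS⇒iiiiSySySySyS⇒iiiilySySySyS⇒iiiilylySySyS⇒iiiilylylySyS⇒iiiilylylylyS⇒iiiilylylylyl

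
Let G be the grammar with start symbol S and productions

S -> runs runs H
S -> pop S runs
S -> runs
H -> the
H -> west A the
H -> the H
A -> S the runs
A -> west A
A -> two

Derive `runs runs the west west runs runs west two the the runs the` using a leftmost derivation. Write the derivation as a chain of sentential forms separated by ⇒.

S ⇒ runs runs H ⇒ runs runs the H ⇒ runs runs the west A the ⇒ runs runs the west west A the ⇒ runs runs the west west S the runs the ⇒ runs runs the west west runs runs H the runs the ⇒ runs runs the west west runs runs west A the the runs the ⇒ runs runs the west west runs runs west two the the runs the

S ⇒ runs runs H   [S -> runs runs H]
runs runs H ⇒ runs runs the H   [H -> the H]
runs runs the H ⇒ runs runs the west A the   [H -> west A the]
runs runs the west A the ⇒ runs runs the west west A the   [A -> west A]
runs runs the west west A the ⇒ runs runs the west west S the runs the   [A -> S the runs]
runs runs the west west S the runs the ⇒ runs runs the west west runs runs H the runs the   [S -> runs runs H]
runs runs the west west runs runs H the runs the ⇒ runs runs the west west runs runs west A the the runs the   [H -> west A the]
runs runs the west west runs runs west A the the runs the ⇒ runs runs the west west runs runs west two the the runs the   [A -> two]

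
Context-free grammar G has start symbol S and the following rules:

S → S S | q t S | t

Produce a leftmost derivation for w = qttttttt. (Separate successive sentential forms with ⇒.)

S ⇒ SS ⇒ SSS ⇒ qtSSS ⇒ qttSS ⇒ qttSSS ⇒ qtttSS ⇒ qtttSSS ⇒ qtttSSSS ⇒ qttttSSS ⇒ qtttttSS ⇒ qttttttS ⇒ qttttttt

S ⇒ SS   [S → S S]
SS ⇒ SSS   [S → S S]
SSS ⇒ qtSSS   [S → q t S]
qtSSS ⇒ qttSS   [S → t]
qttSS ⇒ qttSSS   [S → S S]
qttSSS ⇒ qtttSS   [S → t]
qtttSS ⇒ qtttSSS   [S → S S]
qtttSSS ⇒ qtttSSSS   [S → S S]
qtttSSSS ⇒ qttttSSS   [S → t]
qttttSSS ⇒ qtttttSS   [S → t]
qtttttSS ⇒ qttttttS   [S → t]
qttttttS ⇒ qttttttt   [S → t]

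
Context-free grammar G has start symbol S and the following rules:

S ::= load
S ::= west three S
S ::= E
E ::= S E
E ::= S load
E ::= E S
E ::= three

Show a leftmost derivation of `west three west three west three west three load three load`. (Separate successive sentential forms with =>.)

S => E   [S ::= E]
E => S E   [E ::= S E]
S E => west three S E   [S ::= west three S]
west three S E => west three west three S E   [S ::= west three S]
west three west three S E => west three west three west three S E   [S ::= west three S]
west three west three west three S E => west three west three west three west three S E   [S ::= west three S]
west three west three west three west three S E => west three west three west three west three load E   [S ::= load]
west three west three west three west three load E => west three west three west three west three load E S   [E ::= E S]
west three west three west three west three load E S => west three west three west three west three load three S   [E ::= three]
west three west three west three west three load three S => west three west three west three west three load three load   [S ::= load]

S => E => S E => west three S E => west three west three S E => west three west three west three S E => west three west three west three west three S E => west three west three west three west three load E => west three west three west three west three load E S => west three west three west three west three load three S => west three west three west three west three load three load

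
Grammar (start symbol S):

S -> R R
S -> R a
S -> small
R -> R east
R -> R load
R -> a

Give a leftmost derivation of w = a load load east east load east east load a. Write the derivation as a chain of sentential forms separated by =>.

S => R R => R load R => R east load R => R east east load R => R load east east load R => R east load east east load R => R east east load east east load R => R load east east load east east load R => R load load east east load east east load R => a load load east east load east east load R => a load load east east load east east load a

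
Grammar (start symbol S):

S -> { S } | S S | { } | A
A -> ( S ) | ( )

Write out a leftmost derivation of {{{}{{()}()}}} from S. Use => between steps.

S => {S}   [S -> { S }]
{S} => {{S}}   [S -> { S }]
{{S}} => {{SS}}   [S -> S S]
{{SS}} => {{{}S}}   [S -> { }]
{{{}S}} => {{{}{S}}}   [S -> { S }]
{{{}{S}}} => {{{}{SS}}}   [S -> S S]
{{{}{SS}}} => {{{}{{S}S}}}   [S -> { S }]
{{{}{{S}S}}} => {{{}{{A}S}}}   [S -> A]
{{{}{{A}S}}} => {{{}{{()}S}}}   [A -> ( )]
{{{}{{()}S}}} => {{{}{{()}A}}}   [S -> A]
{{{}{{()}A}}} => {{{}{{()}()}}}   [A -> ( )]

S => {S} => {{S}} => {{SS}} => {{{}S}} => {{{}{S}}} => {{{}{SS}}} => {{{}{{S}S}}} => {{{}{{A}S}}} => {{{}{{()}S}}} => {{{}{{()}A}}} => {{{}{{()}()}}}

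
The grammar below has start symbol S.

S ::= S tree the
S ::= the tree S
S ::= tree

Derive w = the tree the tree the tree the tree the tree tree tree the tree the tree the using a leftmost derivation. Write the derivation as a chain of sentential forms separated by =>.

S => S tree the   [S ::= S tree the]
S tree the => the tree S tree the   [S ::= the tree S]
the tree S tree the => the tree the tree S tree the   [S ::= the tree S]
the tree the tree S tree the => the tree the tree the tree S tree the   [S ::= the tree S]
the tree the tree the tree S tree the => the tree the tree the tree the tree S tree the   [S ::= the tree S]
the tree the tree the tree the tree S tree the => the tree the tree the tree the tree S tree the tree the   [S ::= S tree the]
the tree the tree the tree the tree S tree the tree the => the tree the tree the tree the tree S tree the tree the tree the   [S ::= S tree the]
the tree the tree the tree the tree S tree the tree the tree the => the tree the tree the tree the tree the tree S tree the tree the tree the   [S ::= the tree S]
the tree the tree the tree the tree the tree S tree the tree the tree the => the tree the tree the tree the tree the tree tree tree the tree the tree the   [S ::= tree]

S => S tree the => the tree S tree the => the tree the tree S tree the => the tree the tree the tree S tree the => the tree the tree the tree the tree S tree the => the tree the tree the tree the tree S tree the tree the => the tree the tree the tree the tree S tree the tree the tree the => the tree the tree the tree the tree the tree S tree the tree the tree the => the tree the tree the tree the tree the tree tree tree the tree the tree the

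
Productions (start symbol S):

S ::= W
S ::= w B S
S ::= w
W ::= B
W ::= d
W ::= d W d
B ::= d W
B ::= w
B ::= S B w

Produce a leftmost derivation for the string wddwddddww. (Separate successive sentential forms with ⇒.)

S⇒wBS⇒wSBwS⇒wWBwS⇒wdWdBwS⇒wddWddBwS⇒wddBddBwS⇒wddwddBwS⇒wddwdddWwS⇒wddwddddwS⇒wddwddddww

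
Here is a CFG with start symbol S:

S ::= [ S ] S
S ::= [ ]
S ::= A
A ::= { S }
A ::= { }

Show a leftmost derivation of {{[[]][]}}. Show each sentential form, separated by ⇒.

S ⇒ A ⇒ {S} ⇒ {A} ⇒ {{S}} ⇒ {{[S]S}} ⇒ {{[[]]S}} ⇒ {{[[]][]}}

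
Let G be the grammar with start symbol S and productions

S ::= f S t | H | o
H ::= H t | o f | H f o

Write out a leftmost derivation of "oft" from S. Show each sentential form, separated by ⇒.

S⇒H⇒Ht⇒oft

S ⇒ H   [S ::= H]
H ⇒ Ht   [H ::= H t]
Ht ⇒ oft   [H ::= o f]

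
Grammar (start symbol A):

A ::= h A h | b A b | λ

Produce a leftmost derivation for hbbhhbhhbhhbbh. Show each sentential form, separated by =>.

A => hAh => hbAbh => hbbAbbh => hbbhAhbbh => hbbhhAhhbbh => hbbhhbAbhhbbh => hbbhhbhAhbhhbbh => hbbhhbhhbhhbbh

A => hAh   [A ::= h A h]
hAh => hbAbh   [A ::= b A b]
hbAbh => hbbAbbh   [A ::= b A b]
hbbAbbh => hbbhAhbbh   [A ::= h A h]
hbbhAhbbh => hbbhhAhhbbh   [A ::= h A h]
hbbhhAhhbbh => hbbhhbAbhhbbh   [A ::= b A b]
hbbhhbAbhhbbh => hbbhhbhAhbhhbbh   [A ::= h A h]
hbbhhbhAhbhhbbh => hbbhhbhhbhhbbh   [A ::= λ]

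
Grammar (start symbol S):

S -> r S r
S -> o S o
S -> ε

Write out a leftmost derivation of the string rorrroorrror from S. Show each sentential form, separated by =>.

S => rSr => roSor => rorSror => rorrSrror => rorrrSrrror => rorrroSorrror => rorrroorrror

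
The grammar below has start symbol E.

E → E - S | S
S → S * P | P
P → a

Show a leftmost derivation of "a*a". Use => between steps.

E => S   [E → S]
S => S*P   [S → S * P]
S*P => P*P   [S → P]
P*P => a*P   [P → a]
a*P => a*a   [P → a]

E => S => S*P => P*P => a*P => a*a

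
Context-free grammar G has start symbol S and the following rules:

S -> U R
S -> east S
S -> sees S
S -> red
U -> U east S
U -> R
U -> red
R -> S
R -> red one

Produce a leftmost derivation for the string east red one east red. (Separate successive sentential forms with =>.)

S => east S => east U R => east R R => east red one R => east red one S => east red one east S => east red one east red

S => east S   [S -> east S]
east S => east U R   [S -> U R]
east U R => east R R   [U -> R]
east R R => east red one R   [R -> red one]
east red one R => east red one S   [R -> S]
east red one S => east red one east S   [S -> east S]
east red one east S => east red one east red   [S -> red]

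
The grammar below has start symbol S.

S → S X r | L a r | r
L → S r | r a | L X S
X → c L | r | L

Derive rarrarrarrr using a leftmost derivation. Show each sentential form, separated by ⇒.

S⇒SXr⇒LarXr⇒SrarXr⇒LarrarXr⇒LXSarrarXr⇒raXSarrarXr⇒rarSarrarXr⇒rarrarrarXr⇒rarrarrarrr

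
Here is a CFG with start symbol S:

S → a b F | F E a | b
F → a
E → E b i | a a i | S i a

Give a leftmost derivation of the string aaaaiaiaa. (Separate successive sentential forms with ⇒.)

S ⇒ FEa   [S → F E a]
FEa ⇒ aEa   [F → a]
aEa ⇒ aSiaa   [E → S i a]
aSiaa ⇒ aFEaiaa   [S → F E a]
aFEaiaa ⇒ aaEaiaa   [F → a]
aaEaiaa ⇒ aaaaiaiaa   [E → a a i]

S ⇒ FEa ⇒ aEa ⇒ aSiaa ⇒ aFEaiaa ⇒ aaEaiaa ⇒ aaaaiaiaa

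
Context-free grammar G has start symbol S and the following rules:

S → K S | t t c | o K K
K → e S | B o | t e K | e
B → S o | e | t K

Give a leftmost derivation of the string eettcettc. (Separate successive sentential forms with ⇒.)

S ⇒ KS ⇒ eS ⇒ eKS ⇒ eeSS ⇒ eettcS ⇒ eettcKS ⇒ eettceS ⇒ eettcettc

S ⇒ KS   [S → K S]
KS ⇒ eS   [K → e]
eS ⇒ eKS   [S → K S]
eKS ⇒ eeSS   [K → e S]
eeSS ⇒ eettcS   [S → t t c]
eettcS ⇒ eettcKS   [S → K S]
eettcKS ⇒ eettceS   [K → e]
eettceS ⇒ eettcettc   [S → t t c]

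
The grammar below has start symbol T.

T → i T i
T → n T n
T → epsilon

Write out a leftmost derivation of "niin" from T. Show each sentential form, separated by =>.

T => nTn => niTin => niin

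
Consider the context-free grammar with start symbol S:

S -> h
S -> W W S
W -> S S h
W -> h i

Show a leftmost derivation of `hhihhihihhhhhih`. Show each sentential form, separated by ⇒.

S ⇒ WWS ⇒ SShWS ⇒ hShWS ⇒ hWWShWS ⇒ hhiWShWS ⇒ hhiSShShWS ⇒ hhihShShWS ⇒ hhihWWShShWS ⇒ hhihhiWShShWS ⇒ hhihhihiShShWS ⇒ hhihhihihhShWS ⇒ hhihhihihhhhWS ⇒ hhihhihihhhhhiS ⇒ hhihhihihhhhhih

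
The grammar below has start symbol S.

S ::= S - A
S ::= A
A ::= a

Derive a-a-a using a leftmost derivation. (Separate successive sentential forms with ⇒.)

S ⇒ S-A ⇒ S-A-A ⇒ A-A-A ⇒ a-A-A ⇒ a-a-A ⇒ a-a-a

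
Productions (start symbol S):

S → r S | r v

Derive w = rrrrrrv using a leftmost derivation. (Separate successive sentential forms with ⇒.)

S ⇒ rS ⇒ rrS ⇒ rrrS ⇒ rrrrS ⇒ rrrrrS ⇒ rrrrrrv

S ⇒ rS   [S → r S]
rS ⇒ rrS   [S → r S]
rrS ⇒ rrrS   [S → r S]
rrrS ⇒ rrrrS   [S → r S]
rrrrS ⇒ rrrrrS   [S → r S]
rrrrrS ⇒ rrrrrrv   [S → r v]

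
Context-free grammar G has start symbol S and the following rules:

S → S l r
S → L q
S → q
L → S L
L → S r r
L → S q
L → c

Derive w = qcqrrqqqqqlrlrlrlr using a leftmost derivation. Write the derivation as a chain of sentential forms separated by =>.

S => Slr => Slrlr => Slrlrlr => Slrlrlrlr => Lqlrlrlrlr => SLqlrlrlrlr => qLqlrlrlrlr => qSqqlrlrlrlr => qLqqqlrlrlrlr => qSqqqqlrlrlrlr => qLqqqqqlrlrlrlr => qSrrqqqqqlrlrlrlr => qLqrrqqqqqlrlrlrlr => qcqrrqqqqqlrlrlrlr

S => Slr   [S → S l r]
Slr => Slrlr   [S → S l r]
Slrlr => Slrlrlr   [S → S l r]
Slrlrlr => Slrlrlrlr   [S → S l r]
Slrlrlrlr => Lqlrlrlrlr   [S → L q]
Lqlrlrlrlr => SLqlrlrlrlr   [L → S L]
SLqlrlrlrlr => qLqlrlrlrlr   [S → q]
qLqlrlrlrlr => qSqqlrlrlrlr   [L → S q]
qSqqlrlrlrlr => qLqqqlrlrlrlr   [S → L q]
qLqqqlrlrlrlr => qSqqqqlrlrlrlr   [L → S q]
qSqqqqlrlrlrlr => qLqqqqqlrlrlrlr   [S → L q]
qLqqqqqlrlrlrlr => qSrrqqqqqlrlrlrlr   [L → S r r]
qSrrqqqqqlrlrlrlr => qLqrrqqqqqlrlrlrlr   [S → L q]
qLqrrqqqqqlrlrlrlr => qcqrrqqqqqlrlrlrlr   [L → c]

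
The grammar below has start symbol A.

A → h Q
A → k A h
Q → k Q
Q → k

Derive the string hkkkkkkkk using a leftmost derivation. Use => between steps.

A=>hQ=>hkQ=>hkkQ=>hkkkQ=>hkkkkQ=>hkkkkkQ=>hkkkkkkQ=>hkkkkkkkQ=>hkkkkkkkk

A => hQ   [A → h Q]
hQ => hkQ   [Q → k Q]
hkQ => hkkQ   [Q → k Q]
hkkQ => hkkkQ   [Q → k Q]
hkkkQ => hkkkkQ   [Q → k Q]
hkkkkQ => hkkkkkQ   [Q → k Q]
hkkkkkQ => hkkkkkkQ   [Q → k Q]
hkkkkkkQ => hkkkkkkkQ   [Q → k Q]
hkkkkkkkQ => hkkkkkkkk   [Q → k]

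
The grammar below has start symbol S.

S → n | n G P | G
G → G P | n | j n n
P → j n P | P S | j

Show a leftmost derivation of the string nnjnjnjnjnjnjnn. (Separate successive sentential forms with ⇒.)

S⇒nGP⇒nnP⇒nnPS⇒nnjnPS⇒nnjnjnPS⇒nnjnjnjnPS⇒nnjnjnjnPSS⇒nnjnjnjnjnPSS⇒nnjnjnjnjnjnPSS⇒nnjnjnjnjnjnjSS⇒nnjnjnjnjnjnjnS⇒nnjnjnjnjnjnjnn

S ⇒ nGP   [S → n G P]
nGP ⇒ nnP   [G → n]
nnP ⇒ nnPS   [P → P S]
nnPS ⇒ nnjnPS   [P → j n P]
nnjnPS ⇒ nnjnjnPS   [P → j n P]
nnjnjnPS ⇒ nnjnjnjnPS   [P → j n P]
nnjnjnjnPS ⇒ nnjnjnjnPSS   [P → P S]
nnjnjnjnPSS ⇒ nnjnjnjnjnPSS   [P → j n P]
nnjnjnjnjnPSS ⇒ nnjnjnjnjnjnPSS   [P → j n P]
nnjnjnjnjnjnPSS ⇒ nnjnjnjnjnjnjSS   [P → j]
nnjnjnjnjnjnjSS ⇒ nnjnjnjnjnjnjnS   [S → n]
nnjnjnjnjnjnjnS ⇒ nnjnjnjnjnjnjnn   [S → n]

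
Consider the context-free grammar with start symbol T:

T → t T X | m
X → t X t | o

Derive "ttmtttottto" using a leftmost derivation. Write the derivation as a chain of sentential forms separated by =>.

T => tTX   [T → t T X]
tTX => ttTXX   [T → t T X]
ttTXX => ttmXX   [T → m]
ttmXX => ttmtXtX   [X → t X t]
ttmtXtX => ttmttXttX   [X → t X t]
ttmttXttX => ttmtttXtttX   [X → t X t]
ttmtttXtttX => ttmtttotttX   [X → o]
ttmtttotttX => ttmtttottto   [X → o]

T => tTX => ttTXX => ttmXX => ttmtXtX => ttmttXttX => ttmtttXtttX => ttmtttotttX => ttmtttottto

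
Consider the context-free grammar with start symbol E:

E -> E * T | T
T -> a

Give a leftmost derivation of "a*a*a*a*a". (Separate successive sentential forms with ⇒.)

E ⇒ E*T   [E -> E * T]
E*T ⇒ E*T*T   [E -> E * T]
E*T*T ⇒ E*T*T*T   [E -> E * T]
E*T*T*T ⇒ E*T*T*T*T   [E -> E * T]
E*T*T*T*T ⇒ T*T*T*T*T   [E -> T]
T*T*T*T*T ⇒ a*T*T*T*T   [T -> a]
a*T*T*T*T ⇒ a*a*T*T*T   [T -> a]
a*a*T*T*T ⇒ a*a*a*T*T   [T -> a]
a*a*a*T*T ⇒ a*a*a*a*T   [T -> a]
a*a*a*a*T ⇒ a*a*a*a*a   [T -> a]

E ⇒ E*T ⇒ E*T*T ⇒ E*T*T*T ⇒ E*T*T*T*T ⇒ T*T*T*T*T ⇒ a*T*T*T*T ⇒ a*a*T*T*T ⇒ a*a*a*T*T ⇒ a*a*a*a*T ⇒ a*a*a*a*a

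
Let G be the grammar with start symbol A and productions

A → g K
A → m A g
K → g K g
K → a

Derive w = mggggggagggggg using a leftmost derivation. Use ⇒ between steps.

A ⇒ mAg   [A → m A g]
mAg ⇒ mgKg   [A → g K]
mgKg ⇒ mggKgg   [K → g K g]
mggKgg ⇒ mgggKggg   [K → g K g]
mgggKggg ⇒ mggggKgggg   [K → g K g]
mggggKgggg ⇒ mgggggKggggg   [K → g K g]
mgggggKggggg ⇒ mggggggKgggggg   [K → g K g]
mggggggKgggggg ⇒ mggggggagggggg   [K → a]

A ⇒ mAg ⇒ mgKg ⇒ mggKgg ⇒ mgggKggg ⇒ mggggKgggg ⇒ mgggggKggggg ⇒ mggggggKgggggg ⇒ mggggggagggggg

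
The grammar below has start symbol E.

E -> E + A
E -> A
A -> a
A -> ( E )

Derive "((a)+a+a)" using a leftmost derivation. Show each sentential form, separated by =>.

E => A => (E) => (E+A) => (E+A+A) => (A+A+A) => ((E)+A+A) => ((A)+A+A) => ((a)+A+A) => ((a)+a+A) => ((a)+a+a)

E => A   [E -> A]
A => (E)   [A -> ( E )]
(E) => (E+A)   [E -> E + A]
(E+A) => (E+A+A)   [E -> E + A]
(E+A+A) => (A+A+A)   [E -> A]
(A+A+A) => ((E)+A+A)   [A -> ( E )]
((E)+A+A) => ((A)+A+A)   [E -> A]
((A)+A+A) => ((a)+A+A)   [A -> a]
((a)+A+A) => ((a)+a+A)   [A -> a]
((a)+a+A) => ((a)+a+a)   [A -> a]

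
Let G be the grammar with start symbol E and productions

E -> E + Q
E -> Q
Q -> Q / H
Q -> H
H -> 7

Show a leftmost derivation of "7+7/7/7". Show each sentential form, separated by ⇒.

E ⇒ E+Q ⇒ Q+Q ⇒ H+Q ⇒ 7+Q ⇒ 7+Q/H ⇒ 7+Q/H/H ⇒ 7+H/H/H ⇒ 7+7/H/H ⇒ 7+7/7/H ⇒ 7+7/7/7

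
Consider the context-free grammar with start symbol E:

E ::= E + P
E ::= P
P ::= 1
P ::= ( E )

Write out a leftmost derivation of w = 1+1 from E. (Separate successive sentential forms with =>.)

E=>E+P=>P+P=>1+P=>1+1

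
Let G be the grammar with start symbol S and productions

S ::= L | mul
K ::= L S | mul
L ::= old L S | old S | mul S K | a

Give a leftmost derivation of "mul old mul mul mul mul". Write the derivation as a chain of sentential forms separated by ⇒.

S ⇒ L ⇒ mul S K ⇒ mul L K ⇒ mul old S K ⇒ mul old L K ⇒ mul old mul S K K ⇒ mul old mul mul K K ⇒ mul old mul mul mul K ⇒ mul old mul mul mul mul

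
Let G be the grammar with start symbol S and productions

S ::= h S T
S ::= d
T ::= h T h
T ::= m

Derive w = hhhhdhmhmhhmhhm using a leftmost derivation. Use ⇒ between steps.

S⇒hST⇒hhSTT⇒hhhSTTT⇒hhhhSTTTT⇒hhhhdTTTT⇒hhhhdhThTTT⇒hhhhdhmhTTT⇒hhhhdhmhmTT⇒hhhhdhmhmhThT⇒hhhhdhmhmhhThhT⇒hhhhdhmhmhhmhhT⇒hhhhdhmhmhhmhhm

S ⇒ hST   [S ::= h S T]
hST ⇒ hhSTT   [S ::= h S T]
hhSTT ⇒ hhhSTTT   [S ::= h S T]
hhhSTTT ⇒ hhhhSTTTT   [S ::= h S T]
hhhhSTTTT ⇒ hhhhdTTTT   [S ::= d]
hhhhdTTTT ⇒ hhhhdhThTTT   [T ::= h T h]
hhhhdhThTTT ⇒ hhhhdhmhTTT   [T ::= m]
hhhhdhmhTTT ⇒ hhhhdhmhmTT   [T ::= m]
hhhhdhmhmTT ⇒ hhhhdhmhmhThT   [T ::= h T h]
hhhhdhmhmhThT ⇒ hhhhdhmhmhhThhT   [T ::= h T h]
hhhhdhmhmhhThhT ⇒ hhhhdhmhmhhmhhT   [T ::= m]
hhhhdhmhmhhmhhT ⇒ hhhhdhmhmhhmhhm   [T ::= m]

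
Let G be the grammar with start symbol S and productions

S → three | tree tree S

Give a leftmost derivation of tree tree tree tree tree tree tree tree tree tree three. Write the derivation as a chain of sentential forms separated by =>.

S => tree tree S => tree tree tree tree S => tree tree tree tree tree tree S => tree tree tree tree tree tree tree tree S => tree tree tree tree tree tree tree tree tree tree S => tree tree tree tree tree tree tree tree tree tree three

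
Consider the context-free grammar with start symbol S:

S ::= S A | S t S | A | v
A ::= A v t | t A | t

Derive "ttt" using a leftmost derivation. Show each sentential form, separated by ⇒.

S⇒SA⇒SAA⇒AAA⇒tAA⇒ttA⇒ttt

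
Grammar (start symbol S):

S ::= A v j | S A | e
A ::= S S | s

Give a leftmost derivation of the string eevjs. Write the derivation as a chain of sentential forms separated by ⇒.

S ⇒ SA ⇒ AvjA ⇒ SSvjA ⇒ eSvjA ⇒ eevjA ⇒ eevjs

S ⇒ SA   [S ::= S A]
SA ⇒ AvjA   [S ::= A v j]
AvjA ⇒ SSvjA   [A ::= S S]
SSvjA ⇒ eSvjA   [S ::= e]
eSvjA ⇒ eevjA   [S ::= e]
eevjA ⇒ eevjs   [A ::= s]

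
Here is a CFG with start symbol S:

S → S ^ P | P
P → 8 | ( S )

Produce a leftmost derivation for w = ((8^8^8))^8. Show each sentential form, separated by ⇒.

S ⇒ S^P ⇒ P^P ⇒ (S)^P ⇒ (P)^P ⇒ ((S))^P ⇒ ((S^P))^P ⇒ ((S^P^P))^P ⇒ ((P^P^P))^P ⇒ ((8^P^P))^P ⇒ ((8^8^P))^P ⇒ ((8^8^8))^P ⇒ ((8^8^8))^8

S ⇒ S^P   [S → S ^ P]
S^P ⇒ P^P   [S → P]
P^P ⇒ (S)^P   [P → ( S )]
(S)^P ⇒ (P)^P   [S → P]
(P)^P ⇒ ((S))^P   [P → ( S )]
((S))^P ⇒ ((S^P))^P   [S → S ^ P]
((S^P))^P ⇒ ((S^P^P))^P   [S → S ^ P]
((S^P^P))^P ⇒ ((P^P^P))^P   [S → P]
((P^P^P))^P ⇒ ((8^P^P))^P   [P → 8]
((8^P^P))^P ⇒ ((8^8^P))^P   [P → 8]
((8^8^P))^P ⇒ ((8^8^8))^P   [P → 8]
((8^8^8))^P ⇒ ((8^8^8))^8   [P → 8]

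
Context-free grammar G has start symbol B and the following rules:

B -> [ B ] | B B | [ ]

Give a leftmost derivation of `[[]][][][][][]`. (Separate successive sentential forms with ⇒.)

B ⇒ BB ⇒ BBB ⇒ BBBB ⇒ BBBBB ⇒ BBBBBB ⇒ [B]BBBBB ⇒ [[]]BBBBB ⇒ [[]][]BBBB ⇒ [[]][][]BBB ⇒ [[]][][][]BB ⇒ [[]][][][][]B ⇒ [[]][][][][][]

B ⇒ BB   [B -> B B]
BB ⇒ BBB   [B -> B B]
BBB ⇒ BBBB   [B -> B B]
BBBB ⇒ BBBBB   [B -> B B]
BBBBB ⇒ BBBBBB   [B -> B B]
BBBBBB ⇒ [B]BBBBB   [B -> [ B ]]
[B]BBBBB ⇒ [[]]BBBBB   [B -> [ ]]
[[]]BBBBB ⇒ [[]][]BBBB   [B -> [ ]]
[[]][]BBBB ⇒ [[]][][]BBB   [B -> [ ]]
[[]][][]BBB ⇒ [[]][][][]BB   [B -> [ ]]
[[]][][][]BB ⇒ [[]][][][][]B   [B -> [ ]]
[[]][][][][]B ⇒ [[]][][][][][]   [B -> [ ]]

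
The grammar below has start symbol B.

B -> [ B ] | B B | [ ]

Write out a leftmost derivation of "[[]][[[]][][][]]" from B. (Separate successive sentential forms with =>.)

B => BB => [B]B => [[]]B => [[]][B] => [[]][BB] => [[]][BBB] => [[]][[B]BB] => [[]][[[]]BB] => [[]][[[]]BBB] => [[]][[[]][]BB] => [[]][[[]][][]B] => [[]][[[]][][][]]

B => BB   [B -> B B]
BB => [B]B   [B -> [ B ]]
[B]B => [[]]B   [B -> [ ]]
[[]]B => [[]][B]   [B -> [ B ]]
[[]][B] => [[]][BB]   [B -> B B]
[[]][BB] => [[]][BBB]   [B -> B B]
[[]][BBB] => [[]][[B]BB]   [B -> [ B ]]
[[]][[B]BB] => [[]][[[]]BB]   [B -> [ ]]
[[]][[[]]BB] => [[]][[[]]BBB]   [B -> B B]
[[]][[[]]BBB] => [[]][[[]][]BB]   [B -> [ ]]
[[]][[[]][]BB] => [[]][[[]][][]B]   [B -> [ ]]
[[]][[[]][][]B] => [[]][[[]][][][]]   [B -> [ ]]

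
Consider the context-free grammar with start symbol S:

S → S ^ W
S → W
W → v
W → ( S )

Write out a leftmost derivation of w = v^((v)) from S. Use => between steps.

S => S^W   [S → S ^ W]
S^W => W^W   [S → W]
W^W => v^W   [W → v]
v^W => v^(S)   [W → ( S )]
v^(S) => v^(W)   [S → W]
v^(W) => v^((S))   [W → ( S )]
v^((S)) => v^((W))   [S → W]
v^((W)) => v^((v))   [W → v]

S => S^W => W^W => v^W => v^(S) => v^(W) => v^((S)) => v^((W)) => v^((v))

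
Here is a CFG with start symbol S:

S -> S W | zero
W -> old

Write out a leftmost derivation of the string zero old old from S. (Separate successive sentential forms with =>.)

S => S W => S W W => zero W W => zero old W => zero old old

S => S W   [S -> S W]
S W => S W W   [S -> S W]
S W W => zero W W   [S -> zero]
zero W W => zero old W   [W -> old]
zero old W => zero old old   [W -> old]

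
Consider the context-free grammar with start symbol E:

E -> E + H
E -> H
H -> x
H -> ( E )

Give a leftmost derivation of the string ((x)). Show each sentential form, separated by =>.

E=>H=>(E)=>(H)=>((E))=>((H))=>((x))

E => H   [E -> H]
H => (E)   [H -> ( E )]
(E) => (H)   [E -> H]
(H) => ((E))   [H -> ( E )]
((E)) => ((H))   [E -> H]
((H)) => ((x))   [H -> x]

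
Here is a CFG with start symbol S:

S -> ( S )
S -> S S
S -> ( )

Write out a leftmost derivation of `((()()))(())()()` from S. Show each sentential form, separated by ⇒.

S⇒SS⇒SSS⇒SSSS⇒(S)SSS⇒((S))SSS⇒((SS))SSS⇒((()S))SSS⇒((()()))SSS⇒((()()))(S)SS⇒((()()))(())SS⇒((()()))(())()S⇒((()()))(())()()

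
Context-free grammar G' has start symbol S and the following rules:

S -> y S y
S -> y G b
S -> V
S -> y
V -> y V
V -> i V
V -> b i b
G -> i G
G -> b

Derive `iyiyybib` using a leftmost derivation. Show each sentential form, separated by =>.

S => V   [S -> V]
V => iV   [V -> i V]
iV => iyV   [V -> y V]
iyV => iyiV   [V -> i V]
iyiV => iyiyV   [V -> y V]
iyiyV => iyiyyV   [V -> y V]
iyiyyV => iyiyybib   [V -> b i b]

S => V => iV => iyV => iyiV => iyiyV => iyiyyV => iyiyybib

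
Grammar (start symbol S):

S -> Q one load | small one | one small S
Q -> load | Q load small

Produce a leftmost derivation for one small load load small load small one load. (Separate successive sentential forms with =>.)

S => one small S => one small Q one load => one small Q load small one load => one small Q load small load small one load => one small load load small load small one load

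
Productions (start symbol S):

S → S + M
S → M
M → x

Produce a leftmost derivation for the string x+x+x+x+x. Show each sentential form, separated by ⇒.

S⇒S+M⇒S+M+M⇒S+M+M+M⇒S+M+M+M+M⇒M+M+M+M+M⇒x+M+M+M+M⇒x+x+M+M+M⇒x+x+x+M+M⇒x+x+x+x+M⇒x+x+x+x+x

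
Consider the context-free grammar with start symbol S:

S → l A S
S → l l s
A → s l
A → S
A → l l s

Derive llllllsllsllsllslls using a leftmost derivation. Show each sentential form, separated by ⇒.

S ⇒ lAS ⇒ lSS ⇒ llASS ⇒ llSSS ⇒ lllASSS ⇒ lllSSSS ⇒ llllASSSS ⇒ llllllsSSSS ⇒ llllllsllsSSS ⇒ llllllsllsllsSS ⇒ llllllsllsllsllsS ⇒ llllllsllsllsllslls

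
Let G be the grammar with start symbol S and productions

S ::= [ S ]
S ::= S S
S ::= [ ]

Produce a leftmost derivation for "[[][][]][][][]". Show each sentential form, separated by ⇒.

S ⇒ SS ⇒ SSS ⇒ SSSS ⇒ [S]SSS ⇒ [SS]SSS ⇒ [SSS]SSS ⇒ [[]SS]SSS ⇒ [[][]S]SSS ⇒ [[][][]]SSS ⇒ [[][][]][]SS ⇒ [[][][]][][]S ⇒ [[][][]][][][]

S ⇒ SS   [S ::= S S]
SS ⇒ SSS   [S ::= S S]
SSS ⇒ SSSS   [S ::= S S]
SSSS ⇒ [S]SSS   [S ::= [ S ]]
[S]SSS ⇒ [SS]SSS   [S ::= S S]
[SS]SSS ⇒ [SSS]SSS   [S ::= S S]
[SSS]SSS ⇒ [[]SS]SSS   [S ::= [ ]]
[[]SS]SSS ⇒ [[][]S]SSS   [S ::= [ ]]
[[][]S]SSS ⇒ [[][][]]SSS   [S ::= [ ]]
[[][][]]SSS ⇒ [[][][]][]SS   [S ::= [ ]]
[[][][]][]SS ⇒ [[][][]][][]S   [S ::= [ ]]
[[][][]][][]S ⇒ [[][][]][][][]   [S ::= [ ]]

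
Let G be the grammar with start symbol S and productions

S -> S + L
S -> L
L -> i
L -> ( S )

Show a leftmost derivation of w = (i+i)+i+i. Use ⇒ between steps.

S⇒S+L⇒S+L+L⇒L+L+L⇒(S)+L+L⇒(S+L)+L+L⇒(L+L)+L+L⇒(i+L)+L+L⇒(i+i)+L+L⇒(i+i)+i+L⇒(i+i)+i+i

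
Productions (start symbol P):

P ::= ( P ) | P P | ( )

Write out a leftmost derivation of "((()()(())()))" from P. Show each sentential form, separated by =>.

P => (P) => ((P)) => ((PP)) => ((PPP)) => ((()PP)) => ((()PPP)) => ((()()PP)) => ((()()(P)P)) => ((()()(())P)) => ((()()(())()))

P => (P)   [P ::= ( P )]
(P) => ((P))   [P ::= ( P )]
((P)) => ((PP))   [P ::= P P]
((PP)) => ((PPP))   [P ::= P P]
((PPP)) => ((()PP))   [P ::= ( )]
((()PP)) => ((()PPP))   [P ::= P P]
((()PPP)) => ((()()PP))   [P ::= ( )]
((()()PP)) => ((()()(P)P))   [P ::= ( P )]
((()()(P)P)) => ((()()(())P))   [P ::= ( )]
((()()(())P)) => ((()()(())()))   [P ::= ( )]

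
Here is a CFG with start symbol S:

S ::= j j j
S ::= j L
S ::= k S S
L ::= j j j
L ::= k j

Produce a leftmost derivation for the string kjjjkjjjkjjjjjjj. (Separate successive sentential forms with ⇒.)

S ⇒ kSS ⇒ kjjjS ⇒ kjjjkSS ⇒ kjjjkjjjS ⇒ kjjjkjjjkSS ⇒ kjjjkjjjkjLS ⇒ kjjjkjjjkjjjjS ⇒ kjjjkjjjkjjjjjjj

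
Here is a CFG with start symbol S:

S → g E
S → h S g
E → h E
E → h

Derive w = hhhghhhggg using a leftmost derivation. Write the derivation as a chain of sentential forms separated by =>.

S => hSg => hhSgg => hhhSggg => hhhgEggg => hhhghEggg => hhhghhEggg => hhhghhhggg

S => hSg   [S → h S g]
hSg => hhSgg   [S → h S g]
hhSgg => hhhSggg   [S → h S g]
hhhSggg => hhhgEggg   [S → g E]
hhhgEggg => hhhghEggg   [E → h E]
hhhghEggg => hhhghhEggg   [E → h E]
hhhghhEggg => hhhghhhggg   [E → h]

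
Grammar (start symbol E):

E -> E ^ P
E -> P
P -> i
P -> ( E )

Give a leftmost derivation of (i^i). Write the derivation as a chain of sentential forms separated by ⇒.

E ⇒ P   [E -> P]
P ⇒ (E)   [P -> ( E )]
(E) ⇒ (E^P)   [E -> E ^ P]
(E^P) ⇒ (P^P)   [E -> P]
(P^P) ⇒ (i^P)   [P -> i]
(i^P) ⇒ (i^i)   [P -> i]

E ⇒ P ⇒ (E) ⇒ (E^P) ⇒ (P^P) ⇒ (i^P) ⇒ (i^i)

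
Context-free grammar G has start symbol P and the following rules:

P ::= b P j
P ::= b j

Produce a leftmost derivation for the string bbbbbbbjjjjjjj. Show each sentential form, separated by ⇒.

P ⇒ bPj ⇒ bbPjj ⇒ bbbPjjj ⇒ bbbbPjjjj ⇒ bbbbbPjjjjj ⇒ bbbbbbPjjjjjj ⇒ bbbbbbbjjjjjjj

P ⇒ bPj   [P ::= b P j]
bPj ⇒ bbPjj   [P ::= b P j]
bbPjj ⇒ bbbPjjj   [P ::= b P j]
bbbPjjj ⇒ bbbbPjjjj   [P ::= b P j]
bbbbPjjjj ⇒ bbbbbPjjjjj   [P ::= b P j]
bbbbbPjjjjj ⇒ bbbbbbPjjjjjj   [P ::= b P j]
bbbbbbPjjjjjj ⇒ bbbbbbbjjjjjjj   [P ::= b j]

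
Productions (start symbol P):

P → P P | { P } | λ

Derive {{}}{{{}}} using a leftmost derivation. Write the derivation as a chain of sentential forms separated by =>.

P => PP => PPP => {P}PP => {{P}}PP => {{}}PP => {{}}{P}P => {{}}{{P}}P => {{}}{{PP}}P => {{}}{{{P}P}}P => {{}}{{{}P}}P => {{}}{{{}}}P => {{}}{{{}}}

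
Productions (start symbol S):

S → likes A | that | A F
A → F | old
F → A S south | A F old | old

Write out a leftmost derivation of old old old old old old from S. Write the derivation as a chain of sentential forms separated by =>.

S => A F   [S → A F]
A F => F F   [A → F]
F F => A F old F   [F → A F old]
A F old F => F F old F   [A → F]
F F old F => A F old F old F   [F → A F old]
A F old F old F => old F old F old F   [A → old]
old F old F old F => old old old F old F   [F → old]
old old old F old F => old old old old old F   [F → old]
old old old old old F => old old old old old old   [F → old]

S => A F => F F => A F old F => F F old F => A F old F old F => old F old F old F => old old old F old F => old old old old old F => old old old old old old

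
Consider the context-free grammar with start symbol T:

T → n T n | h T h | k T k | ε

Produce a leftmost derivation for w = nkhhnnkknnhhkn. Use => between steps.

T => nTn   [T → n T n]
nTn => nkTkn   [T → k T k]
nkTkn => nkhThkn   [T → h T h]
nkhThkn => nkhhThhkn   [T → h T h]
nkhhThhkn => nkhhnTnhhkn   [T → n T n]
nkhhnTnhhkn => nkhhnnTnnhhkn   [T → n T n]
nkhhnnTnnhhkn => nkhhnnkTknnhhkn   [T → k T k]
nkhhnnkTknnhhkn => nkhhnnkknnhhkn   [T → ε]

T=>nTn=>nkTkn=>nkhThkn=>nkhhThhkn=>nkhhnTnhhkn=>nkhhnnTnnhhkn=>nkhhnnkTknnhhkn=>nkhhnnkknnhhkn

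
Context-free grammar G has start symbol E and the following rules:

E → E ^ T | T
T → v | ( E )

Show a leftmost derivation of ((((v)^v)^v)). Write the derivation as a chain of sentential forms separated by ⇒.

E⇒T⇒(E)⇒(T)⇒((E))⇒((E^T))⇒((T^T))⇒(((E)^T))⇒(((E^T)^T))⇒(((T^T)^T))⇒((((E)^T)^T))⇒((((T)^T)^T))⇒((((v)^T)^T))⇒((((v)^v)^T))⇒((((v)^v)^v))

E ⇒ T   [E → T]
T ⇒ (E)   [T → ( E )]
(E) ⇒ (T)   [E → T]
(T) ⇒ ((E))   [T → ( E )]
((E)) ⇒ ((E^T))   [E → E ^ T]
((E^T)) ⇒ ((T^T))   [E → T]
((T^T)) ⇒ (((E)^T))   [T → ( E )]
(((E)^T)) ⇒ (((E^T)^T))   [E → E ^ T]
(((E^T)^T)) ⇒ (((T^T)^T))   [E → T]
(((T^T)^T)) ⇒ ((((E)^T)^T))   [T → ( E )]
((((E)^T)^T)) ⇒ ((((T)^T)^T))   [E → T]
((((T)^T)^T)) ⇒ ((((v)^T)^T))   [T → v]
((((v)^T)^T)) ⇒ ((((v)^v)^T))   [T → v]
((((v)^v)^T)) ⇒ ((((v)^v)^v))   [T → v]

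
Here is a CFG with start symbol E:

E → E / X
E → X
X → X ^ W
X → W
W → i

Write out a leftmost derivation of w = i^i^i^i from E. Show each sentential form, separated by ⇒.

E ⇒ X   [E → X]
X ⇒ X^W   [X → X ^ W]
X^W ⇒ X^W^W   [X → X ^ W]
X^W^W ⇒ X^W^W^W   [X → X ^ W]
X^W^W^W ⇒ W^W^W^W   [X → W]
W^W^W^W ⇒ i^W^W^W   [W → i]
i^W^W^W ⇒ i^i^W^W   [W → i]
i^i^W^W ⇒ i^i^i^W   [W → i]
i^i^i^W ⇒ i^i^i^i   [W → i]

E⇒X⇒X^W⇒X^W^W⇒X^W^W^W⇒W^W^W^W⇒i^W^W^W⇒i^i^W^W⇒i^i^i^W⇒i^i^i^i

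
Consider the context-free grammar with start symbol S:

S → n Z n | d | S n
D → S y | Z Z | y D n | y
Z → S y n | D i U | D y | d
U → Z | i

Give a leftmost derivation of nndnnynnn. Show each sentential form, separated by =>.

S => Sn   [S → S n]
Sn => nZnn   [S → n Z n]
nZnn => nSynnn   [Z → S y n]
nSynnn => nSnynnn   [S → S n]
nSnynnn => nnZnnynnn   [S → n Z n]
nnZnnynnn => nndnnynnn   [Z → d]

S => Sn => nZnn => nSynnn => nSnynnn => nnZnnynnn => nndnnynnn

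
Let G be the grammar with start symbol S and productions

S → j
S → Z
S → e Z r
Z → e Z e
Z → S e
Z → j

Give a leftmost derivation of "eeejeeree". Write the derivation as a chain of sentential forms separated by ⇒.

S ⇒ Z ⇒ eZe ⇒ eSee ⇒ eeZree ⇒ eeeZeree ⇒ eeeSeeree ⇒ eeejeeree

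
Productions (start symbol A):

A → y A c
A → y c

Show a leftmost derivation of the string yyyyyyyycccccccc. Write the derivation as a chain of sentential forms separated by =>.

A => yAc => yyAcc => yyyAccc => yyyyAcccc => yyyyyAccccc => yyyyyyAcccccc => yyyyyyyAccccccc => yyyyyyyycccccccc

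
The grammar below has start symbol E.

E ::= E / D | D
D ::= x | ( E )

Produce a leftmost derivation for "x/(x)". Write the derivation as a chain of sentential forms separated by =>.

E => E/D   [E ::= E / D]
E/D => D/D   [E ::= D]
D/D => x/D   [D ::= x]
x/D => x/(E)   [D ::= ( E )]
x/(E) => x/(D)   [E ::= D]
x/(D) => x/(x)   [D ::= x]

E => E/D => D/D => x/D => x/(E) => x/(D) => x/(x)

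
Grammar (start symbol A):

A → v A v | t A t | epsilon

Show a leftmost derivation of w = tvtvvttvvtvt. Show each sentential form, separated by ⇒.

A ⇒ tAt   [A → t A t]
tAt ⇒ tvAvt   [A → v A v]
tvAvt ⇒ tvtAtvt   [A → t A t]
tvtAtvt ⇒ tvtvAvtvt   [A → v A v]
tvtvAvtvt ⇒ tvtvvAvvtvt   [A → v A v]
tvtvvAvvtvt ⇒ tvtvvtAtvvtvt   [A → t A t]
tvtvvtAtvvtvt ⇒ tvtvvttvvtvt   [A → epsilon]

A ⇒ tAt ⇒ tvAvt ⇒ tvtAtvt ⇒ tvtvAvtvt ⇒ tvtvvAvvtvt ⇒ tvtvvtAtvvtvt ⇒ tvtvvttvvtvt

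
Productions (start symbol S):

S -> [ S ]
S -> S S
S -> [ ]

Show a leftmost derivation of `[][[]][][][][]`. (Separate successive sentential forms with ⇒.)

S ⇒ SS   [S -> S S]
SS ⇒ []S   [S -> [ ]]
[]S ⇒ []SS   [S -> S S]
[]SS ⇒ []SSS   [S -> S S]
[]SSS ⇒ []SSSS   [S -> S S]
[]SSSS ⇒ []SSSSS   [S -> S S]
[]SSSSS ⇒ [][S]SSSS   [S -> [ S ]]
[][S]SSSS ⇒ [][[]]SSSS   [S -> [ ]]
[][[]]SSSS ⇒ [][[]][]SSS   [S -> [ ]]
[][[]][]SSS ⇒ [][[]][][]SS   [S -> [ ]]
[][[]][][]SS ⇒ [][[]][][][]S   [S -> [ ]]
[][[]][][][]S ⇒ [][[]][][][][]   [S -> [ ]]

S ⇒ SS ⇒ []S ⇒ []SS ⇒ []SSS ⇒ []SSSS ⇒ []SSSSS ⇒ [][S]SSSS ⇒ [][[]]SSSS ⇒ [][[]][]SSS ⇒ [][[]][][]SS ⇒ [][[]][][][]S ⇒ [][[]][][][][]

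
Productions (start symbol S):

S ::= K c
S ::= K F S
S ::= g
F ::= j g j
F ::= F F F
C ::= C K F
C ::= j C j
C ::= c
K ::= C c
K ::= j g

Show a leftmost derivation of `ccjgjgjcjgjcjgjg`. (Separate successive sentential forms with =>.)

S => KFS => CcFS => CKFcFS => cKFcFS => cCcFcFS => cCKFcFcFS => ccKFcFcFS => ccjgFcFcFS => ccjgjgjcFcFS => ccjgjgjcjgjcFS => ccjgjgjcjgjcjgjS => ccjgjgjcjgjcjgjg

S => KFS   [S ::= K F S]
KFS => CcFS   [K ::= C c]
CcFS => CKFcFS   [C ::= C K F]
CKFcFS => cKFcFS   [C ::= c]
cKFcFS => cCcFcFS   [K ::= C c]
cCcFcFS => cCKFcFcFS   [C ::= C K F]
cCKFcFcFS => ccKFcFcFS   [C ::= c]
ccKFcFcFS => ccjgFcFcFS   [K ::= j g]
ccjgFcFcFS => ccjgjgjcFcFS   [F ::= j g j]
ccjgjgjcFcFS => ccjgjgjcjgjcFS   [F ::= j g j]
ccjgjgjcjgjcFS => ccjgjgjcjgjcjgjS   [F ::= j g j]
ccjgjgjcjgjcjgjS => ccjgjgjcjgjcjgjg   [S ::= g]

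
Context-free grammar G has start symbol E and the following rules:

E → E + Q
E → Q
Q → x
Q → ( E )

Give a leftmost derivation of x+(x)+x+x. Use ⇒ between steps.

E⇒E+Q⇒E+Q+Q⇒E+Q+Q+Q⇒Q+Q+Q+Q⇒x+Q+Q+Q⇒x+(E)+Q+Q⇒x+(Q)+Q+Q⇒x+(x)+Q+Q⇒x+(x)+x+Q⇒x+(x)+x+x

E ⇒ E+Q   [E → E + Q]
E+Q ⇒ E+Q+Q   [E → E + Q]
E+Q+Q ⇒ E+Q+Q+Q   [E → E + Q]
E+Q+Q+Q ⇒ Q+Q+Q+Q   [E → Q]
Q+Q+Q+Q ⇒ x+Q+Q+Q   [Q → x]
x+Q+Q+Q ⇒ x+(E)+Q+Q   [Q → ( E )]
x+(E)+Q+Q ⇒ x+(Q)+Q+Q   [E → Q]
x+(Q)+Q+Q ⇒ x+(x)+Q+Q   [Q → x]
x+(x)+Q+Q ⇒ x+(x)+x+Q   [Q → x]
x+(x)+x+Q ⇒ x+(x)+x+x   [Q → x]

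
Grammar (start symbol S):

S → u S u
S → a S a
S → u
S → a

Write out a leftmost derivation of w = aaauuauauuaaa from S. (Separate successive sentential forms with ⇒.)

S⇒aSa⇒aaSaa⇒aaaSaaa⇒aaauSuaaa⇒aaauuSuuaaa⇒aaauuaSauuaaa⇒aaauuauauuaaa

S ⇒ aSa   [S → a S a]
aSa ⇒ aaSaa   [S → a S a]
aaSaa ⇒ aaaSaaa   [S → a S a]
aaaSaaa ⇒ aaauSuaaa   [S → u S u]
aaauSuaaa ⇒ aaauuSuuaaa   [S → u S u]
aaauuSuuaaa ⇒ aaauuaSauuaaa   [S → a S a]
aaauuaSauuaaa ⇒ aaauuauauuaaa   [S → u]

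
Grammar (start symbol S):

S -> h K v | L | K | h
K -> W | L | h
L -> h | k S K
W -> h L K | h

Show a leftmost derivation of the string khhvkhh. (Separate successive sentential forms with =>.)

S => L   [S -> L]
L => kSK   [L -> k S K]
kSK => khKvK   [S -> h K v]
khKvK => khhvK   [K -> h]
khhvK => khhvL   [K -> L]
khhvL => khhvkSK   [L -> k S K]
khhvkSK => khhvkKK   [S -> K]
khhvkKK => khhvkWK   [K -> W]
khhvkWK => khhvkhK   [W -> h]
khhvkhK => khhvkhh   [K -> h]

S => L => kSK => khKvK => khhvK => khhvL => khhvkSK => khhvkKK => khhvkWK => khhvkhK => khhvkhh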